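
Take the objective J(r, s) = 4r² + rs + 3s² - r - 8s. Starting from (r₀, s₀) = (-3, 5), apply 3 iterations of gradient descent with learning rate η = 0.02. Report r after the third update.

∇J = (8r + s - 1, r + 6s - 8)
(r₁, s₁) = (-3, 5) − 0.02·(-20, 19) = (-2.6, 4.62)
(r₂, s₂) = (-2.6, 4.62) − 0.02·(-17.18, 17.12) = (-2.2564, 4.2776)
(r₃, s₃) = (-2.2564, 4.2776) − 0.02·(-14.7736, 15.4092) = (-1.960928, 3.969416)
r = -1.960928

-1.960928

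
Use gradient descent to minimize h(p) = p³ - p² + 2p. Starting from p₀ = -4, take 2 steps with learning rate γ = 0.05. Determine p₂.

h′(p) = 3p² - 2p + 2
Step 1: h′(-4) = 58; p₁ = -4 − 0.05·58 = -6.9
Step 2: h′(-6.9) = 158.63; p₂ = -6.9 − 0.05·158.63 = -14.8315

-14.8315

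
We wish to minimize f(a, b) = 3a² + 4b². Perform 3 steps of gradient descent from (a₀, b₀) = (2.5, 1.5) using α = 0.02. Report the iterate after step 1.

(2.2, 1.26)

∇f = (6a, 8b)
(a₁, b₁) = (2.5, 1.5) − 0.02·(15, 12) = (2.2, 1.26)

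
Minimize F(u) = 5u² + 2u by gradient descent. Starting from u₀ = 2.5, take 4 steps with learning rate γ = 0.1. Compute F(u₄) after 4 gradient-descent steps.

-0.2

F′(u) = 10u + 2
u₁ = 2.5 − 0.1·27 = -0.2
u₂ = -0.2 − 0.1·0 = -0.2
u₃ = -0.2 − 0.1·0 = -0.2
u₄ = -0.2 − 0.1·0 = -0.2
F(-0.2) = -0.2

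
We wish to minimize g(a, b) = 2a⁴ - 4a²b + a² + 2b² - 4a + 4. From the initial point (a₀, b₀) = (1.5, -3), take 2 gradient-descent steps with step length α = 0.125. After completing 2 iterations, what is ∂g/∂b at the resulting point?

-234753.7275390625

∇g = (8a³ - 8ab + 2a - 4, -4a² + 4b)
Step 1: at (1.5, -3), ∇g = (62, -21) → (1.5, -3) − 0.125·(62, -21) = (-6.25, -0.375)
Step 2: at (-6.25, -0.375), ∇g = (-1988.375, -157.75) → (-6.25, -0.375) − 0.125·(-1988.375, -157.75) = (242.296875, 19.34375)
∂g/∂b at (242.296875, 19.34375) = -234753.7275390625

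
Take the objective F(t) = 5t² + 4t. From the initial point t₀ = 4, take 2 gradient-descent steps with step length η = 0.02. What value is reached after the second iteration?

2.416

F′(t) = 10t + 4
Step 1: F′(4) = 44; t₁ = 4 − 0.02·44 = 3.12
Step 2: F′(3.12) = 35.2; t₂ = 3.12 − 0.02·35.2 = 2.416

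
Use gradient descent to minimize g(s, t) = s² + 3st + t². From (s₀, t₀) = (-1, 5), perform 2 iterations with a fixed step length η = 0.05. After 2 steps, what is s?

-2.1825

∇g = (2s + 3t, 3s + 2t)
(s₁, t₁) = (-1, 5) − 0.05·(13, 7) = (-1.65, 4.65)
(s₂, t₂) = (-1.65, 4.65) − 0.05·(10.65, 4.35) = (-2.1825, 4.4325)
s = -2.1825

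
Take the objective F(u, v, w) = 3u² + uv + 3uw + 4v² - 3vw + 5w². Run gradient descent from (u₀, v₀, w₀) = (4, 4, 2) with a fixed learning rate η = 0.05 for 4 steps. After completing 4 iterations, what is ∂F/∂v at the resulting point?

∇F = (6u + v + 3w, u + 8v - 3w, 3u - 3v + 10w)
(u₁, v₁, w₁) = (4, 4, 2) − 0.05·(34, 30, 20) = (2.3, 2.5, 1)
(u₂, v₂, w₂) = (2.3, 2.5, 1) − 0.05·(19.3, 19.3, 9.4) = (1.335, 1.535, 0.53)
(u₃, v₃, w₃) = (1.335, 1.535, 0.53) − 0.05·(11.135, 12.025, 4.7) = (0.77825, 0.93375, 0.295)
(u₄, v₄, w₄) = (0.77825, 0.93375, 0.295) − 0.05·(6.48825, 7.36325, 2.4835) = (0.4538375, 0.5655875, 0.170825)
∂F/∂v at (0.4538375, 0.5655875, 0.170825) = 4.4660625

4.4660625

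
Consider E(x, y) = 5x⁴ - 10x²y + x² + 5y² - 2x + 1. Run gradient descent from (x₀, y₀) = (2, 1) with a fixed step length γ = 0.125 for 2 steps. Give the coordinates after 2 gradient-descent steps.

∇E = (20x³ - 20xy + 2x - 2, -10x² + 10y)
(x₁, y₁) = (2, 1) − 0.125·(122, -30) = (-13.25, 4.75)
(x₂, y₂) = (-13.25, 4.75) − 0.125·(-45293.8125, -1708.125) = (5648.4765625, 218.265625)

(5648.4765625, 218.265625)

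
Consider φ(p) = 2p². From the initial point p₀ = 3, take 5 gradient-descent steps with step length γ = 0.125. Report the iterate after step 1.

φ′(p) = 4p
p₁ = 3 − 0.125·12 = 1.5

1.5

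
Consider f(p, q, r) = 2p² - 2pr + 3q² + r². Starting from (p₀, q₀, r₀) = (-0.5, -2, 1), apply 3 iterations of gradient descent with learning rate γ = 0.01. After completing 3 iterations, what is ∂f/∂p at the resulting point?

-3.374192

∇f = (4p - 2r, 6q, -2p + 2r)
Step 1: at (-0.5, -2, 1), ∇f = (-4, -12, 3) → (-0.5, -2, 1) − 0.01·(-4, -12, 3) = (-0.46, -1.88, 0.97)
Step 2: at (-0.46, -1.88, 0.97), ∇f = (-3.78, -11.28, 2.86) → (-0.46, -1.88, 0.97) − 0.01·(-3.78, -11.28, 2.86) = (-0.4222, -1.7672, 0.9414)
Step 3: at (-0.4222, -1.7672, 0.9414), ∇f = (-3.5716, -10.6032, 2.7272) → (-0.4222, -1.7672, 0.9414) − 0.01·(-3.5716, -10.6032, 2.7272) = (-0.386484, -1.661168, 0.914128)
∂f/∂p at (-0.386484, -1.661168, 0.914128) = -3.374192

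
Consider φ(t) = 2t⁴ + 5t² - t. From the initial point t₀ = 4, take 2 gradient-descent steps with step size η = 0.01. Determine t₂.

φ′(t) = 8t³ + 10t - 1
Step 1: φ′(4) = 551; t₁ = 4 − 0.01·551 = -1.51
Step 2: φ′(-1.51) = -43.643608; t₂ = -1.51 − 0.01·(-43.643608) = -1.07356392

-1.07356392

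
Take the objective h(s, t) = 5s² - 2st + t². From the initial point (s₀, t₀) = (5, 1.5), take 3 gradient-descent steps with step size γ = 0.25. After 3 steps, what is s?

∇h = (10s - 2t, -2s + 2t)
(s₁, t₁) = (5, 1.5) − 0.25·(47, -7) = (-6.75, 3.25)
(s₂, t₂) = (-6.75, 3.25) − 0.25·(-74, 20) = (11.75, -1.75)
(s₃, t₃) = (11.75, -1.75) − 0.25·(121, -27) = (-18.5, 5)
s = -18.5

-18.5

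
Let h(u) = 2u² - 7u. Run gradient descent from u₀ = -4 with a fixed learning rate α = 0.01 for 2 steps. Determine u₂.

h′(u) = 4u - 7
Step 1: h′(-4) = -23; u₁ = -4 − 0.01·(-23) = -3.77
Step 2: h′(-3.77) = -22.08; u₂ = -3.77 − 0.01·(-22.08) = -3.5492

-3.5492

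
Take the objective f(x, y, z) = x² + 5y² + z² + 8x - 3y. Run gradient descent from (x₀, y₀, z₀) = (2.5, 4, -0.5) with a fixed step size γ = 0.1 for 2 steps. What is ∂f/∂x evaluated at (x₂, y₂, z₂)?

8.32

∇f = (2x + 8, 10y - 3, 2z)
Step 1: at (2.5, 4, -0.5), ∇f = (13, 37, -1) → (2.5, 4, -0.5) − 0.1·(13, 37, -1) = (1.2, 0.3, -0.4)
Step 2: at (1.2, 0.3, -0.4), ∇f = (10.4, 0, -0.8) → (1.2, 0.3, -0.4) − 0.1·(10.4, 0, -0.8) = (0.16, 0.3, -0.32)
∂f/∂x at (0.16, 0.3, -0.32) = 8.32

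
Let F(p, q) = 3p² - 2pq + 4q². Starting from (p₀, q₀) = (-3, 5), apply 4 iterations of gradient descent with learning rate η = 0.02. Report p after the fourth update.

∇F = (6p - 2q, -2p + 8q)
Step 1: at (-3, 5), ∇F = (-28, 46) → (-3, 5) − 0.02·(-28, 46) = (-2.44, 4.08)
Step 2: at (-2.44, 4.08), ∇F = (-22.8, 37.52) → (-2.44, 4.08) − 0.02·(-22.8, 37.52) = (-1.984, 3.3296)
Step 3: at (-1.984, 3.3296), ∇F = (-18.5632, 30.6048) → (-1.984, 3.3296) − 0.02·(-18.5632, 30.6048) = (-1.612736, 2.717504)
Step 4: at (-1.612736, 2.717504), ∇F = (-15.111424, 24.965504) → (-1.612736, 2.717504) − 0.02·(-15.111424, 24.965504) = (-1.31050752, 2.21819392)
p = -1.31050752

-1.31050752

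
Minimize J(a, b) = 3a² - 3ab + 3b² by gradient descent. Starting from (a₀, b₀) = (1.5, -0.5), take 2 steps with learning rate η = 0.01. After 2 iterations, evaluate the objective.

6.8357160975

∇J = (6a - 3b, -3a + 6b)
(a₁, b₁) = (1.5, -0.5) − 0.01·(10.5, -7.5) = (1.395, -0.425)
(a₂, b₂) = (1.395, -0.425) − 0.01·(9.645, -6.735) = (1.29855, -0.35765)
J(1.29855, -0.35765) = 6.8357160975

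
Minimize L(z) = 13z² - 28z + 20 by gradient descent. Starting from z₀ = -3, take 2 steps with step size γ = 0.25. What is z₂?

-122.25

L′(z) = 26z - 28
z₁ = -3 − 0.25·(-106) = 23.5
z₂ = 23.5 − 0.25·583 = -122.25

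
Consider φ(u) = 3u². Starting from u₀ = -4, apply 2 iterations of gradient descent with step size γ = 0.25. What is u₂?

-1

φ′(u) = 6u
u₁ = -4 − 0.25·(-24) = 2
u₂ = 2 − 0.25·12 = -1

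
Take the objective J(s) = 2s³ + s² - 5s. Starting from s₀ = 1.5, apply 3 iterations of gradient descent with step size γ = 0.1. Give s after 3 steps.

0.76571465

J′(s) = 6s² + 2s - 5
s₁ = 1.5 − 0.1·11.5 = 0.35
s₂ = 0.35 − 0.1·(-3.565) = 0.7065
s₃ = 0.7065 − 0.1·(-0.5921465) = 0.76571465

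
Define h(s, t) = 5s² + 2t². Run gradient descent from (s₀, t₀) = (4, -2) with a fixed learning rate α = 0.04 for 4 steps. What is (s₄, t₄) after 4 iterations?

(0.5184, -0.99574272)

∇h = (10s, 4t)
(s₁, t₁) = (4, -2) − 0.04·(40, -8) = (2.4, -1.68)
(s₂, t₂) = (2.4, -1.68) − 0.04·(24, -6.72) = (1.44, -1.4112)
(s₃, t₃) = (1.44, -1.4112) − 0.04·(14.4, -5.6448) = (0.864, -1.185408)
(s₄, t₄) = (0.864, -1.185408) − 0.04·(8.64, -4.741632) = (0.5184, -0.99574272)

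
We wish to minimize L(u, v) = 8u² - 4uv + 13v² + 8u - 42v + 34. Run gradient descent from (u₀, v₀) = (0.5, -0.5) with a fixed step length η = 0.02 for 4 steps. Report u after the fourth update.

∇L = (16u - 4v + 8, -4u + 26v - 42)
Step 1: at (0.5, -0.5), ∇L = (18, -57) → (0.5, -0.5) − 0.02·(18, -57) = (0.14, 0.64)
Step 2: at (0.14, 0.64), ∇L = (7.68, -25.92) → (0.14, 0.64) − 0.02·(7.68, -25.92) = (-0.0136, 1.1584)
Step 3: at (-0.0136, 1.1584), ∇L = (3.1488, -11.8272) → (-0.0136, 1.1584) − 0.02·(3.1488, -11.8272) = (-0.076576, 1.394944)
Step 4: at (-0.076576, 1.394944), ∇L = (1.195008, -5.425152) → (-0.076576, 1.394944) − 0.02·(1.195008, -5.425152) = (-0.10047616, 1.50344704)
u = -0.10047616

-0.10047616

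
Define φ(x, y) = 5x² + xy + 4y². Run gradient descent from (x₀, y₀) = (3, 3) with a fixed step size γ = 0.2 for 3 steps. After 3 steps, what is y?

-2.112

∇φ = (10x + y, x + 8y)
(x₁, y₁) = (3, 3) − 0.2·(33, 27) = (-3.6, -2.4)
(x₂, y₂) = (-3.6, -2.4) − 0.2·(-38.4, -22.8) = (4.08, 2.16)
(x₃, y₃) = (4.08, 2.16) − 0.2·(42.96, 21.36) = (-4.512, -2.112)
y = -2.112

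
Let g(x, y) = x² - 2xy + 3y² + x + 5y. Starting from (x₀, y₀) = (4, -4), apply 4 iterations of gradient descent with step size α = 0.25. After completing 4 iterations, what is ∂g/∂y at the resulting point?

∇g = (2x - 2y + 1, -2x + 6y + 5)
Step 1: at (4, -4), ∇g = (17, -27) → (4, -4) − 0.25·(17, -27) = (-0.25, 2.75)
Step 2: at (-0.25, 2.75), ∇g = (-5, 22) → (-0.25, 2.75) − 0.25·(-5, 22) = (1, -2.75)
Step 3: at (1, -2.75), ∇g = (8.5, -13.5) → (1, -2.75) − 0.25·(8.5, -13.5) = (-1.125, 0.625)
Step 4: at (-1.125, 0.625), ∇g = (-2.5, 11) → (-1.125, 0.625) − 0.25·(-2.5, 11) = (-0.5, -2.125)
∂g/∂y at (-0.5, -2.125) = -6.75

-6.75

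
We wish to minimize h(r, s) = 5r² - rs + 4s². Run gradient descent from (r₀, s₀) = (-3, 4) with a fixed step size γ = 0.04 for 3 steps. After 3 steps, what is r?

-0.459904

∇h = (10r - s, -r + 8s)
Step 1: at (-3, 4), ∇h = (-34, 35) → (-3, 4) − 0.04·(-34, 35) = (-1.64, 2.6)
Step 2: at (-1.64, 2.6), ∇h = (-19, 22.44) → (-1.64, 2.6) − 0.04·(-19, 22.44) = (-0.88, 1.7024)
Step 3: at (-0.88, 1.7024), ∇h = (-10.5024, 14.4992) → (-0.88, 1.7024) − 0.04·(-10.5024, 14.4992) = (-0.459904, 1.122432)
r = -0.459904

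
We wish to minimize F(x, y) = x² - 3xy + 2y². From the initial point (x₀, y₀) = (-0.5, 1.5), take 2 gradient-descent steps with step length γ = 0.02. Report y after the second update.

1.2186

∇F = (2x - 3y, -3x + 4y)
(x₁, y₁) = (-0.5, 1.5) − 0.02·(-5.5, 7.5) = (-0.39, 1.35)
(x₂, y₂) = (-0.39, 1.35) − 0.02·(-4.83, 6.57) = (-0.2934, 1.2186)
y = 1.2186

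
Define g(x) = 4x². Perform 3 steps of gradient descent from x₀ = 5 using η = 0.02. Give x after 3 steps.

2.96352

g′(x) = 8x
x₁ = 5 − 0.02·40 = 4.2
x₂ = 4.2 − 0.02·33.6 = 3.528
x₃ = 3.528 − 0.02·28.224 = 2.96352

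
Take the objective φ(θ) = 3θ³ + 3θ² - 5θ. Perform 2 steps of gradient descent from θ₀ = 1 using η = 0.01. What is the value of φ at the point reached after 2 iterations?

φ′(θ) = 9θ² + 6θ - 5
Step 1: φ′(1) = 10; θ₁ = 1 − 0.01·10 = 0.9
Step 2: φ′(0.9) = 7.69; θ₂ = 0.9 − 0.01·7.69 = 0.8231
φ(0.8231) = -0.410084198827

-0.410084198827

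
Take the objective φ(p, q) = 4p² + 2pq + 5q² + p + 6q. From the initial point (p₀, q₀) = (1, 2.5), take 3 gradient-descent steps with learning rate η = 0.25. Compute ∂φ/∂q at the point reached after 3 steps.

∇φ = (8p + 2q + 1, 2p + 10q + 6)
Step 1: at (1, 2.5), ∇φ = (14, 33) → (1, 2.5) − 0.25·(14, 33) = (-2.5, -5.75)
Step 2: at (-2.5, -5.75), ∇φ = (-30.5, -56.5) → (-2.5, -5.75) − 0.25·(-30.5, -56.5) = (5.125, 8.375)
Step 3: at (5.125, 8.375), ∇φ = (58.75, 100) → (5.125, 8.375) − 0.25·(58.75, 100) = (-9.5625, -16.625)
∂φ/∂q at (-9.5625, -16.625) = -179.375

-179.375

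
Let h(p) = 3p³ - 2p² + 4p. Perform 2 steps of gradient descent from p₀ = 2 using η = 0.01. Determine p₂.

h′(p) = 9p² - 4p + 4
Step 1: h′(2) = 32; p₁ = 2 − 0.01·32 = 1.68
Step 2: h′(1.68) = 22.6816; p₂ = 1.68 − 0.01·22.6816 = 1.453184

1.453184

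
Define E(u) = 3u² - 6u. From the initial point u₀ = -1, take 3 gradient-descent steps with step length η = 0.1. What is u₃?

E′(u) = 6u - 6
u₁ = -1 − 0.1·(-12) = 0.2
u₂ = 0.2 − 0.1·(-4.8) = 0.68
u₃ = 0.68 − 0.1·(-1.92) = 0.872

0.872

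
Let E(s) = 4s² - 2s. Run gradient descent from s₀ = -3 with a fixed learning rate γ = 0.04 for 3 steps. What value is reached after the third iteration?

E′(s) = 8s - 2
s₁ = -3 − 0.04·(-26) = -1.96
s₂ = -1.96 − 0.04·(-17.68) = -1.2528
s₃ = -1.2528 − 0.04·(-12.0224) = -0.771904

-0.771904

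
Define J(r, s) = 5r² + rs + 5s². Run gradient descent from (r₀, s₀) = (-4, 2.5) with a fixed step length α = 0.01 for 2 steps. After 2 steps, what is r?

∇J = (10r + s, r + 10s)
Step 1: at (-4, 2.5), ∇J = (-37.5, 21) → (-4, 2.5) − 0.01·(-37.5, 21) = (-3.625, 2.29)
Step 2: at (-3.625, 2.29), ∇J = (-33.96, 19.275) → (-3.625, 2.29) − 0.01·(-33.96, 19.275) = (-3.2854, 2.09725)
r = -3.2854

-3.2854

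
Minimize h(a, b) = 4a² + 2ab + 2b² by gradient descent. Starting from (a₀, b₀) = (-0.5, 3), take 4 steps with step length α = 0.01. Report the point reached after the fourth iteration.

∇h = (8a + 2b, 2a + 4b)
(a₁, b₁) = (-0.5, 3) − 0.01·(2, 11) = (-0.52, 2.89)
(a₂, b₂) = (-0.52, 2.89) − 0.01·(1.62, 10.52) = (-0.5362, 2.7848)
(a₃, b₃) = (-0.5362, 2.7848) − 0.01·(1.28, 10.0668) = (-0.549, 2.684132)
(a₄, b₄) = (-0.549, 2.684132) − 0.01·(0.976264, 9.638528) = (-0.55876264, 2.58774672)

(-0.55876264, 2.58774672)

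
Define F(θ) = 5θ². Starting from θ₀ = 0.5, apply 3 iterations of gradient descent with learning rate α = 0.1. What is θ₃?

F′(θ) = 10θ
Step 1: F′(0.5) = 5; θ₁ = 0.5 − 0.1·5 = 0
Step 2: F′(0) = 0; θ₂ = 0 − 0.1·0 = 0
Step 3: F′(0) = 0; θ₃ = 0 − 0.1·0 = 0

0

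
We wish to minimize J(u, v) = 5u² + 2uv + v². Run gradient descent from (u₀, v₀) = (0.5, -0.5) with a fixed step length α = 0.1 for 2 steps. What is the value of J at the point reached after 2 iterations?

∇J = (10u + 2v, 2u + 2v)
Step 1: at (0.5, -0.5), ∇J = (4, 0) → (0.5, -0.5) − 0.1·(4, 0) = (0.1, -0.5)
Step 2: at (0.1, -0.5), ∇J = (0, -0.8) → (0.1, -0.5) − 0.1·(0, -0.8) = (0.1, -0.42)
J(0.1, -0.42) = 0.1424

0.1424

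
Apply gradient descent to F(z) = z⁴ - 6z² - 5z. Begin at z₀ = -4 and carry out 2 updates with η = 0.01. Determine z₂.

-1.78283188

F′(z) = 4z³ - 12z - 5
Step 1: F′(-4) = -213; z₁ = -4 − 0.01·(-213) = -1.87
Step 2: F′(-1.87) = -8.716812; z₂ = -1.87 − 0.01·(-8.716812) = -1.78283188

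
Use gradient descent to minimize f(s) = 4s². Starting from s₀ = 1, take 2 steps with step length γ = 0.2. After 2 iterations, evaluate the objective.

0.5184

f′(s) = 8s
Step 1: f′(1) = 8; s₁ = 1 − 0.2·8 = -0.6
Step 2: f′(-0.6) = -4.8; s₂ = -0.6 − 0.2·(-4.8) = 0.36
f(0.36) = 0.5184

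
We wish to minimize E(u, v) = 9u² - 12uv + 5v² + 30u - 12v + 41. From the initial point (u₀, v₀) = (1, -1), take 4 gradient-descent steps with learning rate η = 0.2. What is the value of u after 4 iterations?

∇E = (18u - 12v + 30, -12u + 10v - 12)
(u₁, v₁) = (1, -1) − 0.2·(60, -34) = (-11, 5.8)
(u₂, v₂) = (-11, 5.8) − 0.2·(-237.6, 178) = (36.52, -29.8)
(u₃, v₃) = (36.52, -29.8) − 0.2·(1044.96, -748.24) = (-172.472, 119.848)
(u₄, v₄) = (-172.472, 119.848) − 0.2·(-4512.672, 3256.144) = (730.0624, -531.3808)
u = 730.0624

730.0624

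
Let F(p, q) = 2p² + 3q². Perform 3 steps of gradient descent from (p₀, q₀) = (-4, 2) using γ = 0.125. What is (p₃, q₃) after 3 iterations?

(-0.5, 0.03125)

∇F = (4p, 6q)
Step 1: at (-4, 2), ∇F = (-16, 12) → (-4, 2) − 0.125·(-16, 12) = (-2, 0.5)
Step 2: at (-2, 0.5), ∇F = (-8, 3) → (-2, 0.5) − 0.125·(-8, 3) = (-1, 0.125)
Step 3: at (-1, 0.125), ∇F = (-4, 0.75) → (-1, 0.125) − 0.125·(-4, 0.75) = (-0.5, 0.03125)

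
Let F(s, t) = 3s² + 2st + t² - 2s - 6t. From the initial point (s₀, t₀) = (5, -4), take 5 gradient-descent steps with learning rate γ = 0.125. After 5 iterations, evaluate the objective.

0.2833251953125

∇F = (6s + 2t - 2, 2s + 2t - 6)
Step 1: at (5, -4), ∇F = (20, -4) → (5, -4) − 0.125·(20, -4) = (2.5, -3.5)
Step 2: at (2.5, -3.5), ∇F = (6, -8) → (2.5, -3.5) − 0.125·(6, -8) = (1.75, -2.5)
Step 3: at (1.75, -2.5), ∇F = (3.5, -7.5) → (1.75, -2.5) − 0.125·(3.5, -7.5) = (1.3125, -1.5625)
Step 4: at (1.3125, -1.5625), ∇F = (2.75, -6.5) → (1.3125, -1.5625) − 0.125·(2.75, -6.5) = (0.96875, -0.75)
Step 5: at (0.96875, -0.75), ∇F = (2.3125, -5.5625) → (0.96875, -0.75) − 0.125·(2.3125, -5.5625) = (0.6796875, -0.0546875)
F(0.6796875, -0.0546875) = 0.2833251953125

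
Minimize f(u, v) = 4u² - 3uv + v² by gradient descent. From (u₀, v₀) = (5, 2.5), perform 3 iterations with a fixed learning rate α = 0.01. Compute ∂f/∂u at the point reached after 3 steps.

24.577055

∇f = (8u - 3v, -3u + 2v)
(u₁, v₁) = (5, 2.5) − 0.01·(32.5, -10) = (4.675, 2.6)
(u₂, v₂) = (4.675, 2.6) − 0.01·(29.6, -8.825) = (4.379, 2.68825)
(u₃, v₃) = (4.379, 2.68825) − 0.01·(26.96725, -7.7605) = (4.1093275, 2.765855)
∂f/∂u at (4.1093275, 2.765855) = 24.577055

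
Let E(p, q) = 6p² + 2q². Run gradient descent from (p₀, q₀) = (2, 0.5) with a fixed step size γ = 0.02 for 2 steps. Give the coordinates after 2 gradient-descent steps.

(1.1552, 0.4232)

∇E = (12p, 4q)
(p₁, q₁) = (2, 0.5) − 0.02·(24, 2) = (1.52, 0.46)
(p₂, q₂) = (1.52, 0.46) − 0.02·(18.24, 1.84) = (1.1552, 0.4232)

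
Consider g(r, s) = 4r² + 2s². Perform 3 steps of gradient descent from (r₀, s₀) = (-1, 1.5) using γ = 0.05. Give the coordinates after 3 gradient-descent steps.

(-0.216, 0.768)

∇g = (8r, 4s)
Step 1: at (-1, 1.5), ∇g = (-8, 6) → (-1, 1.5) − 0.05·(-8, 6) = (-0.6, 1.2)
Step 2: at (-0.6, 1.2), ∇g = (-4.8, 4.8) → (-0.6, 1.2) − 0.05·(-4.8, 4.8) = (-0.36, 0.96)
Step 3: at (-0.36, 0.96), ∇g = (-2.88, 3.84) → (-0.36, 0.96) − 0.05·(-2.88, 3.84) = (-0.216, 0.768)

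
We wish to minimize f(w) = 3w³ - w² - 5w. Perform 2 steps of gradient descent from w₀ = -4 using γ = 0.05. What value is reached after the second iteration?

f′(w) = 9w² - 2w - 5
Step 1: f′(-4) = 147; w₁ = -4 − 0.05·147 = -11.35
Step 2: f′(-11.35) = 1177.1025; w₂ = -11.35 − 0.05·1177.1025 = -70.205125

-70.205125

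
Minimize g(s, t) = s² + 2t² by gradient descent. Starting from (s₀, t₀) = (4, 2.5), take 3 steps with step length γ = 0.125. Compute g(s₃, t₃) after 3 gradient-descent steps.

3.04296875

∇g = (2s, 4t)
Step 1: at (4, 2.5), ∇g = (8, 10) → (4, 2.5) − 0.125·(8, 10) = (3, 1.25)
Step 2: at (3, 1.25), ∇g = (6, 5) → (3, 1.25) − 0.125·(6, 5) = (2.25, 0.625)
Step 3: at (2.25, 0.625), ∇g = (4.5, 2.5) → (2.25, 0.625) − 0.125·(4.5, 2.5) = (1.6875, 0.3125)
g(1.6875, 0.3125) = 3.04296875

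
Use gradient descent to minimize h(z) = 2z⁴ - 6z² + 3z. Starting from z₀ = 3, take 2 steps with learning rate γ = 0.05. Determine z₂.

83.05335

h′(z) = 8z³ - 12z + 3
Step 1: h′(3) = 183; z₁ = 3 − 0.05·183 = -6.15
Step 2: h′(-6.15) = -1784.067; z₂ = -6.15 − 0.05·(-1784.067) = 83.05335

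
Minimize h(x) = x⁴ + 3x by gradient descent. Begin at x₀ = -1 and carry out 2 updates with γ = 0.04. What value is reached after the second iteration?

-0.93844224

h′(x) = 4x³ + 3
Step 1: h′(-1) = -1; x₁ = -1 − 0.04·(-1) = -0.96
Step 2: h′(-0.96) = -0.538944; x₂ = -0.96 − 0.04·(-0.538944) = -0.93844224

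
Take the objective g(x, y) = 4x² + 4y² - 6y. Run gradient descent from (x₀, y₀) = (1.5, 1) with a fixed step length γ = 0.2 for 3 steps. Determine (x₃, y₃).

(-0.324, 0.696)

∇g = (8x, 8y - 6)
Step 1: at (1.5, 1), ∇g = (12, 2) → (1.5, 1) − 0.2·(12, 2) = (-0.9, 0.6)
Step 2: at (-0.9, 0.6), ∇g = (-7.2, -1.2) → (-0.9, 0.6) − 0.2·(-7.2, -1.2) = (0.54, 0.84)
Step 3: at (0.54, 0.84), ∇g = (4.32, 0.72) → (0.54, 0.84) − 0.2·(4.32, 0.72) = (-0.324, 0.696)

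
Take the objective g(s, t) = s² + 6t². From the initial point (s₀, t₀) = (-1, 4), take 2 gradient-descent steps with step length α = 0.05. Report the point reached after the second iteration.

∇g = (2s, 12t)
Step 1: at (-1, 4), ∇g = (-2, 48) → (-1, 4) − 0.05·(-2, 48) = (-0.9, 1.6)
Step 2: at (-0.9, 1.6), ∇g = (-1.8, 19.2) → (-0.9, 1.6) − 0.05·(-1.8, 19.2) = (-0.81, 0.64)

(-0.81, 0.64)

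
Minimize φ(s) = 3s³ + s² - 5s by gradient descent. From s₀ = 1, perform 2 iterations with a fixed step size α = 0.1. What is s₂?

φ′(s) = 9s² + 2s - 5
Step 1: φ′(1) = 6; s₁ = 1 − 0.1·6 = 0.4
Step 2: φ′(0.4) = -2.76; s₂ = 0.4 − 0.1·(-2.76) = 0.676

0.676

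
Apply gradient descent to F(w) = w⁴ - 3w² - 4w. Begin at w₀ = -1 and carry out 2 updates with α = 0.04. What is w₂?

-0.85620992

F′(w) = 4w³ - 6w - 4
Step 1: F′(-1) = -2; w₁ = -1 − 0.04·(-2) = -0.92
Step 2: F′(-0.92) = -1.594752; w₂ = -0.92 − 0.04·(-1.594752) = -0.85620992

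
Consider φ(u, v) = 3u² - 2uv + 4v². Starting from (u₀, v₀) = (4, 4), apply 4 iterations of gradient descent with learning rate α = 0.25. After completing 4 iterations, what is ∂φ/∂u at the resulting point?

-18.5

∇φ = (6u - 2v, -2u + 8v)
Step 1: at (4, 4), ∇φ = (16, 24) → (4, 4) − 0.25·(16, 24) = (0, -2)
Step 2: at (0, -2), ∇φ = (4, -16) → (0, -2) − 0.25·(4, -16) = (-1, 2)
Step 3: at (-1, 2), ∇φ = (-10, 18) → (-1, 2) − 0.25·(-10, 18) = (1.5, -2.5)
Step 4: at (1.5, -2.5), ∇φ = (14, -23) → (1.5, -2.5) − 0.25·(14, -23) = (-2, 3.25)
∂φ/∂u at (-2, 3.25) = -18.5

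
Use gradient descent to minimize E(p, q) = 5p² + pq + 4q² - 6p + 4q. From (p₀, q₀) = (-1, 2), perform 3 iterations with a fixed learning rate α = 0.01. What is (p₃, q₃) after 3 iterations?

(-0.615228, 1.470417)

∇E = (10p + q - 6, p + 8q + 4)
Step 1: at (-1, 2), ∇E = (-14, 19) → (-1, 2) − 0.01·(-14, 19) = (-0.86, 1.81)
Step 2: at (-0.86, 1.81), ∇E = (-12.79, 17.62) → (-0.86, 1.81) − 0.01·(-12.79, 17.62) = (-0.7321, 1.6338)
Step 3: at (-0.7321, 1.6338), ∇E = (-11.6872, 16.3383) → (-0.7321, 1.6338) − 0.01·(-11.6872, 16.3383) = (-0.615228, 1.470417)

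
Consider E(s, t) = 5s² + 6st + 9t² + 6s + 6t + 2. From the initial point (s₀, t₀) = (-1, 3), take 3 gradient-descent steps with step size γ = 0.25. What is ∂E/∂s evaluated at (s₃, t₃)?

-2034

∇E = (10s + 6t + 6, 6s + 18t + 6)
(s₁, t₁) = (-1, 3) − 0.25·(14, 54) = (-4.5, -10.5)
(s₂, t₂) = (-4.5, -10.5) − 0.25·(-102, -210) = (21, 42)
(s₃, t₃) = (21, 42) − 0.25·(468, 888) = (-96, -180)
∂E/∂s at (-96, -180) = -2034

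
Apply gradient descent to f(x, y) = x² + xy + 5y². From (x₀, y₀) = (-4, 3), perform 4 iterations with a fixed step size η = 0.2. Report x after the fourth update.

∇f = (2x + y, x + 10y)
Step 1: at (-4, 3), ∇f = (-5, 26) → (-4, 3) − 0.2·(-5, 26) = (-3, -2.2)
Step 2: at (-3, -2.2), ∇f = (-8.2, -25) → (-3, -2.2) − 0.2·(-8.2, -25) = (-1.36, 2.8)
Step 3: at (-1.36, 2.8), ∇f = (0.08, 26.64) → (-1.36, 2.8) − 0.2·(0.08, 26.64) = (-1.376, -2.528)
Step 4: at (-1.376, -2.528), ∇f = (-5.28, -26.656) → (-1.376, -2.528) − 0.2·(-5.28, -26.656) = (-0.32, 2.8032)
x = -0.32

-0.32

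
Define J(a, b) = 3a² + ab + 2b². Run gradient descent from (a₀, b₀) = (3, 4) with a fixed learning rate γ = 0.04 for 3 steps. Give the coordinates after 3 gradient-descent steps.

∇J = (6a + b, a + 4b)
(a₁, b₁) = (3, 4) − 0.04·(22, 19) = (2.12, 3.24)
(a₂, b₂) = (2.12, 3.24) − 0.04·(15.96, 15.08) = (1.4816, 2.6368)
(a₃, b₃) = (1.4816, 2.6368) − 0.04·(11.5264, 12.0288) = (1.020544, 2.155648)

(1.020544, 2.155648)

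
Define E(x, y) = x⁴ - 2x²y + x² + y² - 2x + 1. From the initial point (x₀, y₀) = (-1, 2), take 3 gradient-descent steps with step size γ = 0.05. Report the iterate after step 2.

∇E = (4x³ - 4xy + 2x - 2, -2x² + 2y)
Step 1: at (-1, 2), ∇E = (0, 2) → (-1, 2) − 0.05·(0, 2) = (-1, 1.9)
Step 2: at (-1, 1.9), ∇E = (-0.4, 1.8) → (-1, 1.9) − 0.05·(-0.4, 1.8) = (-0.98, 1.81)

(-0.98, 1.81)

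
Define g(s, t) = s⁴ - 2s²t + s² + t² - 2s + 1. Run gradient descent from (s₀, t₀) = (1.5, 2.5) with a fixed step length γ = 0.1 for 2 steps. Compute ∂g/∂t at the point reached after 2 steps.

0.562433395

∇g = (4s³ - 4st + 2s - 2, -2s² + 2t)
(s₁, t₁) = (1.5, 2.5) − 0.1·(-0.5, 0.5) = (1.55, 2.45)
(s₂, t₂) = (1.55, 2.45) − 0.1·(0.8055, 0.095) = (1.46945, 2.4405)
∂g/∂t at (1.46945, 2.4405) = 0.562433395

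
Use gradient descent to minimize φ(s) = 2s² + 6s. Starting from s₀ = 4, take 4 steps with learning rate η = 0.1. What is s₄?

-0.7872

φ′(s) = 4s + 6
s₁ = 4 − 0.1·22 = 1.8
s₂ = 1.8 − 0.1·13.2 = 0.48
s₃ = 0.48 − 0.1·7.92 = -0.312
s₄ = -0.312 − 0.1·4.752 = -0.7872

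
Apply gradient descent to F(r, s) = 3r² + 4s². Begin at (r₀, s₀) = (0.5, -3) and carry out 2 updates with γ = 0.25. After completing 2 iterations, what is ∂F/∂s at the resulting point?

∇F = (6r, 8s)
(r₁, s₁) = (0.5, -3) − 0.25·(3, -24) = (-0.25, 3)
(r₂, s₂) = (-0.25, 3) − 0.25·(-1.5, 24) = (0.125, -3)
∂F/∂s at (0.125, -3) = -24

-24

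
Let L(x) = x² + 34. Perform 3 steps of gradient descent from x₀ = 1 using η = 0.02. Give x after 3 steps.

0.884736

L′(x) = 2x
Step 1: L′(1) = 2; x₁ = 1 − 0.02·2 = 0.96
Step 2: L′(0.96) = 1.92; x₂ = 0.96 − 0.02·1.92 = 0.9216
Step 3: L′(0.9216) = 1.8432; x₃ = 0.9216 − 0.02·1.8432 = 0.884736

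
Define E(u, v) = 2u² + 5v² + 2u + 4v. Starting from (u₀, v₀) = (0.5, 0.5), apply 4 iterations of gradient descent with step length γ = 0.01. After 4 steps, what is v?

∇E = (4u + 2, 10v + 4)
Step 1: at (0.5, 0.5), ∇E = (4, 9) → (0.5, 0.5) − 0.01·(4, 9) = (0.46, 0.41)
Step 2: at (0.46, 0.41), ∇E = (3.84, 8.1) → (0.46, 0.41) − 0.01·(3.84, 8.1) = (0.4216, 0.329)
Step 3: at (0.4216, 0.329), ∇E = (3.6864, 7.29) → (0.4216, 0.329) − 0.01·(3.6864, 7.29) = (0.384736, 0.2561)
Step 4: at (0.384736, 0.2561), ∇E = (3.538944, 6.561) → (0.384736, 0.2561) − 0.01·(3.538944, 6.561) = (0.34934656, 0.19049)
v = 0.19049

0.19049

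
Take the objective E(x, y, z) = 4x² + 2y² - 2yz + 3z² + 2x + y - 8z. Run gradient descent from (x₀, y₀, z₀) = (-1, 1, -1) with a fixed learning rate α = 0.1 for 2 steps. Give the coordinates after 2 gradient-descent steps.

(-0.28, 0.2, 1.1)

∇E = (8x + 2, 4y - 2z + 1, -2y + 6z - 8)
Step 1: at (-1, 1, -1), ∇E = (-6, 7, -16) → (-1, 1, -1) − 0.1·(-6, 7, -16) = (-0.4, 0.3, 0.6)
Step 2: at (-0.4, 0.3, 0.6), ∇E = (-1.2, 1, -5) → (-0.4, 0.3, 0.6) − 0.1·(-1.2, 1, -5) = (-0.28, 0.2, 1.1)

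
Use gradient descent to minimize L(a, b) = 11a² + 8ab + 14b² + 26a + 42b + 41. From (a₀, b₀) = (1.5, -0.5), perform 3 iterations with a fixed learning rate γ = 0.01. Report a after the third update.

∇L = (22a + 8b + 26, 8a + 28b + 42)
(a₁, b₁) = (1.5, -0.5) − 0.01·(55, 40) = (0.95, -0.9)
(a₂, b₂) = (0.95, -0.9) − 0.01·(39.7, 24.4) = (0.553, -1.144)
(a₃, b₃) = (0.553, -1.144) − 0.01·(29.014, 14.392) = (0.26286, -1.28792)
a = 0.26286

0.26286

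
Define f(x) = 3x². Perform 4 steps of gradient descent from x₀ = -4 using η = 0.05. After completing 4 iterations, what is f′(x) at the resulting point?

f′(x) = 6x
Step 1: f′(-4) = -24; x₁ = -4 − 0.05·(-24) = -2.8
Step 2: f′(-2.8) = -16.8; x₂ = -2.8 − 0.05·(-16.8) = -1.96
Step 3: f′(-1.96) = -11.76; x₃ = -1.96 − 0.05·(-11.76) = -1.372
Step 4: f′(-1.372) = -8.232; x₄ = -1.372 − 0.05·(-8.232) = -0.9604
f′(x) at (-0.9604) = -5.7624

-5.7624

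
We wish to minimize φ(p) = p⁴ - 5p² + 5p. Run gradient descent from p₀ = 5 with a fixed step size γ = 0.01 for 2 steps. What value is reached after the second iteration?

0.441355

φ′(p) = 4p³ - 10p + 5
p₁ = 5 − 0.01·455 = 0.45
p₂ = 0.45 − 0.01·0.8645 = 0.441355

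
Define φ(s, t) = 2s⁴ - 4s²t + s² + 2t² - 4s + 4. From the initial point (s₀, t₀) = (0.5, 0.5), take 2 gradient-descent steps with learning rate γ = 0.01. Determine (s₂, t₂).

(0.57777088, 0.482064)

∇φ = (8s³ - 8st + 2s - 4, -4s² + 4t)
(s₁, t₁) = (0.5, 0.5) − 0.01·(-4, 1) = (0.54, 0.49)
(s₂, t₂) = (0.54, 0.49) − 0.01·(-3.777088, 0.7936) = (0.57777088, 0.482064)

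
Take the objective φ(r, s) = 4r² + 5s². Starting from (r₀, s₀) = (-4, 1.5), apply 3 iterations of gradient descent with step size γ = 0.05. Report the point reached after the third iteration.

(-0.864, 0.1875)

∇φ = (8r, 10s)
(r₁, s₁) = (-4, 1.5) − 0.05·(-32, 15) = (-2.4, 0.75)
(r₂, s₂) = (-2.4, 0.75) − 0.05·(-19.2, 7.5) = (-1.44, 0.375)
(r₃, s₃) = (-1.44, 0.375) − 0.05·(-11.52, 3.75) = (-0.864, 0.1875)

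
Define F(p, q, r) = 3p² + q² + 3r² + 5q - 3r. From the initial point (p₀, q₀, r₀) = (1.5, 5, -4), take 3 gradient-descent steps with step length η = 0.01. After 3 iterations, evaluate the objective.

∇F = (6p, 2q + 5, 6r - 3)
(p₁, q₁, r₁) = (1.5, 5, -4) − 0.01·(9, 15, -27) = (1.41, 4.85, -3.73)
(p₂, q₂, r₂) = (1.41, 4.85, -3.73) − 0.01·(8.46, 14.7, -25.38) = (1.3254, 4.703, -3.4762)
(p₃, q₃, r₃) = (1.3254, 4.703, -3.4762) − 0.01·(7.9524, 14.406, -23.8572) = (1.245876, 4.55894, -3.237628)
F(1.245876, 4.55894, -3.237628) = 89.39484414488

89.39484414488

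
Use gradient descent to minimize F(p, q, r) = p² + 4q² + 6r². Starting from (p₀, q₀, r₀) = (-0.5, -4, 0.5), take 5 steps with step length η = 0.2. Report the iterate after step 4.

(-0.0648, -0.5184, 1.9208)

∇F = (2p, 8q, 12r)
Step 1: at (-0.5, -4, 0.5), ∇F = (-1, -32, 6) → (-0.5, -4, 0.5) − 0.2·(-1, -32, 6) = (-0.3, 2.4, -0.7)
Step 2: at (-0.3, 2.4, -0.7), ∇F = (-0.6, 19.2, -8.4) → (-0.3, 2.4, -0.7) − 0.2·(-0.6, 19.2, -8.4) = (-0.18, -1.44, 0.98)
Step 3: at (-0.18, -1.44, 0.98), ∇F = (-0.36, -11.52, 11.76) → (-0.18, -1.44, 0.98) − 0.2·(-0.36, -11.52, 11.76) = (-0.108, 0.864, -1.372)
Step 4: at (-0.108, 0.864, -1.372), ∇F = (-0.216, 6.912, -16.464) → (-0.108, 0.864, -1.372) − 0.2·(-0.216, 6.912, -16.464) = (-0.0648, -0.5184, 1.9208)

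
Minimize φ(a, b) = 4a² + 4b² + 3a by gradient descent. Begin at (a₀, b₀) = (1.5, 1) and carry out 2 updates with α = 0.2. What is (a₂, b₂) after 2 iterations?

(0.3, 0.36)

∇φ = (8a + 3, 8b)
(a₁, b₁) = (1.5, 1) − 0.2·(15, 8) = (-1.5, -0.6)
(a₂, b₂) = (-1.5, -0.6) − 0.2·(-9, -4.8) = (0.3, 0.36)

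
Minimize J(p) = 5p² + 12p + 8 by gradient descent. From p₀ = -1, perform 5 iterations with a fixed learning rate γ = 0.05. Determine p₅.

J′(p) = 10p + 12
Step 1: J′(-1) = 2; p₁ = -1 − 0.05·2 = -1.1
Step 2: J′(-1.1) = 1; p₂ = -1.1 − 0.05·1 = -1.15
Step 3: J′(-1.15) = 0.5; p₃ = -1.15 − 0.05·0.5 = -1.175
Step 4: J′(-1.175) = 0.25; p₄ = -1.175 − 0.05·0.25 = -1.1875
Step 5: J′(-1.1875) = 0.125; p₅ = -1.1875 − 0.05·0.125 = -1.19375

-1.19375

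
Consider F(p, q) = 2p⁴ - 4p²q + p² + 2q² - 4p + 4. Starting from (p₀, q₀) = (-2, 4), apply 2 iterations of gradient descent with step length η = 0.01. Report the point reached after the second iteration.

∇F = (8p³ - 8pq + 2p - 4, -4p² + 4q)
(p₁, q₁) = (-2, 4) − 0.01·(-8, 0) = (-1.92, 4)
(p₂, q₂) = (-1.92, 4) − 0.01·(-3.023104, 1.2544) = (-1.88976896, 3.987456)

(-1.88976896, 3.987456)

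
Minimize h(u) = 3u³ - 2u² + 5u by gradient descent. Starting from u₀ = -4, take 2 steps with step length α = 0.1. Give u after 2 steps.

-407.425

h′(u) = 9u² - 4u + 5
u₁ = -4 − 0.1·165 = -20.5
u₂ = -20.5 − 0.1·3869.25 = -407.425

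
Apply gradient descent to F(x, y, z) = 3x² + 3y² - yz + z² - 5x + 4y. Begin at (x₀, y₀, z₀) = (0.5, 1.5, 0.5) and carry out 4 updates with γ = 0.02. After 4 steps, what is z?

∇F = (6x - 5, 6y - z + 4, -y + 2z)
(x₁, y₁, z₁) = (0.5, 1.5, 0.5) − 0.02·(-2, 12.5, -0.5) = (0.54, 1.25, 0.51)
(x₂, y₂, z₂) = (0.54, 1.25, 0.51) − 0.02·(-1.76, 10.99, -0.23) = (0.5752, 1.0302, 0.5146)
(x₃, y₃, z₃) = (0.5752, 1.0302, 0.5146) − 0.02·(-1.5488, 9.6666, -0.001) = (0.606176, 0.836868, 0.51462)
(x₄, y₄, z₄) = (0.606176, 0.836868, 0.51462) − 0.02·(-1.362944, 8.506588, 0.192372) = (0.63343488, 0.66673624, 0.51077256)
z = 0.51077256

0.51077256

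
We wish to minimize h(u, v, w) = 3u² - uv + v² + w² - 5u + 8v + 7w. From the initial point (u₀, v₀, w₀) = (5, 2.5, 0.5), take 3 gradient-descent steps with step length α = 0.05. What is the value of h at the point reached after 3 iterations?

10.92986743359375

∇h = (6u - v - 5, -u + 2v + 8, 2w + 7)
Step 1: at (5, 2.5, 0.5), ∇h = (22.5, 8, 8) → (5, 2.5, 0.5) − 0.05·(22.5, 8, 8) = (3.875, 2.1, 0.1)
Step 2: at (3.875, 2.1, 0.1), ∇h = (16.15, 8.325, 7.2) → (3.875, 2.1, 0.1) − 0.05·(16.15, 8.325, 7.2) = (3.0675, 1.68375, -0.26)
Step 3: at (3.0675, 1.68375, -0.26), ∇h = (11.72125, 8.3, 6.48) → (3.0675, 1.68375, -0.26) − 0.05·(11.72125, 8.3, 6.48) = (2.4814375, 1.26875, -0.584)
h(2.4814375, 1.26875, -0.584) = 10.92986743359375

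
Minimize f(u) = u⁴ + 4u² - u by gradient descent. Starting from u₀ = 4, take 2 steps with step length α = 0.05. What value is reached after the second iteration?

215.583575

f′(u) = 4u³ + 8u - 1
u₁ = 4 − 0.05·287 = -10.35
u₂ = -10.35 − 0.05·(-4518.6715) = 215.583575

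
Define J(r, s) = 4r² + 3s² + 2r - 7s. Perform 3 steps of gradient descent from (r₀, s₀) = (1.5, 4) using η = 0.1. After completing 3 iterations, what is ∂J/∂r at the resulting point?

0.112

∇J = (8r + 2, 6s - 7)
(r₁, s₁) = (1.5, 4) − 0.1·(14, 17) = (0.1, 2.3)
(r₂, s₂) = (0.1, 2.3) − 0.1·(2.8, 6.8) = (-0.18, 1.62)
(r₃, s₃) = (-0.18, 1.62) − 0.1·(0.56, 2.72) = (-0.236, 1.348)
∂J/∂r at (-0.236, 1.348) = 0.112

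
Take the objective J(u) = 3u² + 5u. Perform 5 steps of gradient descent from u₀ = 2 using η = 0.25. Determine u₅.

-0.921875

J′(u) = 6u + 5
u₁ = 2 − 0.25·17 = -2.25
u₂ = -2.25 − 0.25·(-8.5) = -0.125
u₃ = -0.125 − 0.25·4.25 = -1.1875
u₄ = -1.1875 − 0.25·(-2.125) = -0.65625
u₅ = -0.65625 − 0.25·1.0625 = -0.921875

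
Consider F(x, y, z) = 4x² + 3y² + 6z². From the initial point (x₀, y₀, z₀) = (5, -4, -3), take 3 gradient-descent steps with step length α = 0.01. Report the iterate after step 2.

∇F = (8x, 6y, 12z)
(x₁, y₁, z₁) = (5, -4, -3) − 0.01·(40, -24, -36) = (4.6, -3.76, -2.64)
(x₂, y₂, z₂) = (4.6, -3.76, -2.64) − 0.01·(36.8, -22.56, -31.68) = (4.232, -3.5344, -2.3232)

(4.232, -3.5344, -2.3232)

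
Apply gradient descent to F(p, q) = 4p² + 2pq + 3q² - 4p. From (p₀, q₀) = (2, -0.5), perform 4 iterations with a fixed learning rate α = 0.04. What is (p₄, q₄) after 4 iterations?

(0.92301824, -0.4709696)

∇F = (8p + 2q - 4, 2p + 6q)
Step 1: at (2, -0.5), ∇F = (11, 1) → (2, -0.5) − 0.04·(11, 1) = (1.56, -0.54)
Step 2: at (1.56, -0.54), ∇F = (7.4, -0.12) → (1.56, -0.54) − 0.04·(7.4, -0.12) = (1.264, -0.5352)
Step 3: at (1.264, -0.5352), ∇F = (5.0416, -0.6832) → (1.264, -0.5352) − 0.04·(5.0416, -0.6832) = (1.062336, -0.507872)
Step 4: at (1.062336, -0.507872), ∇F = (3.482944, -0.92256) → (1.062336, -0.507872) − 0.04·(3.482944, -0.92256) = (0.92301824, -0.4709696)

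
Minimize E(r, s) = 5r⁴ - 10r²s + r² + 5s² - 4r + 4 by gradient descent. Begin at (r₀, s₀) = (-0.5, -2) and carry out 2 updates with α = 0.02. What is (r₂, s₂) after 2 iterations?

∇E = (20r³ - 20rs + 2r - 4, -10r² + 10s)
Step 1: at (-0.5, -2), ∇E = (-27.5, -22.5) → (-0.5, -2) − 0.02·(-27.5, -22.5) = (0.05, -1.55)
Step 2: at (0.05, -1.55), ∇E = (-2.3475, -15.525) → (0.05, -1.55) − 0.02·(-2.3475, -15.525) = (0.09695, -1.2395)

(0.09695, -1.2395)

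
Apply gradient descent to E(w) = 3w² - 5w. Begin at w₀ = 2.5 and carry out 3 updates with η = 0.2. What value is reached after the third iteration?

E′(w) = 6w - 5
w₁ = 2.5 − 0.2·10 = 0.5
w₂ = 0.5 − 0.2·(-2) = 0.9
w₃ = 0.9 − 0.2·0.4 = 0.82

0.82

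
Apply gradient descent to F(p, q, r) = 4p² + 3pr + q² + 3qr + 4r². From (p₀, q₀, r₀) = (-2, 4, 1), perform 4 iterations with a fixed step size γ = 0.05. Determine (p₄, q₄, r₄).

∇F = (8p + 3r, 2q + 3r, 3p + 3q + 8r)
(p₁, q₁, r₁) = (-2, 4, 1) − 0.05·(-13, 11, 14) = (-1.35, 3.45, 0.3)
(p₂, q₂, r₂) = (-1.35, 3.45, 0.3) − 0.05·(-9.9, 7.8, 8.7) = (-0.855, 3.06, -0.135)
(p₃, q₃, r₃) = (-0.855, 3.06, -0.135) − 0.05·(-7.245, 5.715, 5.535) = (-0.49275, 2.77425, -0.41175)
(p₄, q₄, r₄) = (-0.49275, 2.77425, -0.41175) − 0.05·(-5.17725, 4.31325, 3.5505) = (-0.2338875, 2.5585875, -0.589275)

(-0.2338875, 2.5585875, -0.589275)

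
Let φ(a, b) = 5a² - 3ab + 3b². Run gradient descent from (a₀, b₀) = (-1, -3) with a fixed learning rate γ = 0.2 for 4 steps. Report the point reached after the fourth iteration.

(1.4336, -0.768)

∇φ = (10a - 3b, -3a + 6b)
Step 1: at (-1, -3), ∇φ = (-1, -15) → (-1, -3) − 0.2·(-1, -15) = (-0.8, 0)
Step 2: at (-0.8, 0), ∇φ = (-8, 2.4) → (-0.8, 0) − 0.2·(-8, 2.4) = (0.8, -0.48)
Step 3: at (0.8, -0.48), ∇φ = (9.44, -5.28) → (0.8, -0.48) − 0.2·(9.44, -5.28) = (-1.088, 0.576)
Step 4: at (-1.088, 0.576), ∇φ = (-12.608, 6.72) → (-1.088, 0.576) − 0.2·(-12.608, 6.72) = (1.4336, -0.768)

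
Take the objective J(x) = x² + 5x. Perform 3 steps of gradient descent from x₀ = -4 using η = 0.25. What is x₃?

J′(x) = 2x + 5
Step 1: J′(-4) = -3; x₁ = -4 − 0.25·(-3) = -3.25
Step 2: J′(-3.25) = -1.5; x₂ = -3.25 − 0.25·(-1.5) = -2.875
Step 3: J′(-2.875) = -0.75; x₃ = -2.875 − 0.25·(-0.75) = -2.6875

-2.6875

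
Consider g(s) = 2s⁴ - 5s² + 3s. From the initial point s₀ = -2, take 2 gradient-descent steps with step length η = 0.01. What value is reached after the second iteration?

g′(s) = 8s³ - 10s + 3
s₁ = -2 − 0.01·(-41) = -1.59
s₂ = -1.59 − 0.01·(-13.257432) = -1.45742568

-1.45742568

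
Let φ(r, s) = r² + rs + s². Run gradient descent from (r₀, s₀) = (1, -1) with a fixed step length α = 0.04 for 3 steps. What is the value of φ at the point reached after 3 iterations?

0.782757789696

∇φ = (2r + s, r + 2s)
Step 1: at (1, -1), ∇φ = (1, -1) → (1, -1) − 0.04·(1, -1) = (0.96, -0.96)
Step 2: at (0.96, -0.96), ∇φ = (0.96, -0.96) → (0.96, -0.96) − 0.04·(0.96, -0.96) = (0.9216, -0.9216)
Step 3: at (0.9216, -0.9216), ∇φ = (0.9216, -0.9216) → (0.9216, -0.9216) − 0.04·(0.9216, -0.9216) = (0.884736, -0.884736)
φ(0.884736, -0.884736) = 0.782757789696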